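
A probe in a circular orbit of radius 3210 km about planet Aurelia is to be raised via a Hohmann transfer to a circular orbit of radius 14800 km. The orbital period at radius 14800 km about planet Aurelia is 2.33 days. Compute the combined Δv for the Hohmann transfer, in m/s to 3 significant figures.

From Kepler's third law T² = 4π²r³/μ at r = 14800 km, T = 2.33 days = 2.33 × 86400 s = 2.01312×10^5 s: μ = 4π²r³/T² = 3157.95 km³/s².
Transfer-ellipse semi-major axis a_t = (r₁ + r₂)/2 = (3210 + 14800)/2 = 9005 km.
Circular speed at r₁: v₁ = √(μ/r₁) = √(3157.95/3210) = 0.99186 km/s.
Transfer-orbit speed at r₁ (v² = μ(2/r − 1/a)): v_p = √[μ(2/r₁ − 1/a_t)] = 1.2716 km/s.
First burn Δv₁ = |v_p − v₁| = 0.2797 km/s.
At r₂, v₂ = √(μ/r₂) = 0.4619 km/s.
Transfer-orbit speed at r₂: v_a = √[μ(2/r₂ − 1/a_t)] = 0.2758 km/s.
Second burn Δv₂ = |v₂ − v_a| = 0.1861 km/s.
Δv = Δv₁ + Δv₂ = 0.2797 + 0.1861 = 0.4658 km/s.

Δv = 466 m/s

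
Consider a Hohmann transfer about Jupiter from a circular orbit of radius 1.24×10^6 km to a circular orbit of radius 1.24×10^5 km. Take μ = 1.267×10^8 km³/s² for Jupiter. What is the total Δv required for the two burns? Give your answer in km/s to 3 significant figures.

Δv = 16.9 km/s

Transfer-ellipse semi-major axis a_t = (r₁ + r₂)/2 = (1.240×10^6 + 1.240×10^5)/2 = 6.820×10^5 km.
Circular speed at r₁: v₁ = √(μ/r₁) = √(1.267×10^8/1.240×10^6) = 10.108285 km/s.
Transfer-orbit speed at r₁ (vis-viva): v_a = √[μ(2/r₁ − 1/a_t)] = 4.3101871 km/s.
First burn Δv₁ = |v_a − v₁| = 5.79810 km/s.
Circular speed at r₂: v₂ = √(μ/r₂) = 31.9652 km/s.
Transfer-orbit speed at r₂: v_p = √[μ(2/r₂ − 1/a_t)] = 43.1019 km/s.
Second burn Δv₂ = |v₂ − v_p| = 11.1367 km/s.
Total Δv = Δv₁ + Δv₂ = 16.93 km/s.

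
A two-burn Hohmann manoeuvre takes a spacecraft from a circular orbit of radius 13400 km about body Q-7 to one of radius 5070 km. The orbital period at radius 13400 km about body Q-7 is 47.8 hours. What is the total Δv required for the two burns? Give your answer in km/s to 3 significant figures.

Δv = 0.289 km/s

From Kepler's third law T² = 4π²r³/μ at r = 13400 km, T = 47.8 hours = 47.8 × 3600 s = 1.7208×10^5 s: μ = 4π²r³/T² = 3207.84 km³/s².
Transfer-ellipse semi-major axis a_t = (r₁ + r₂)/2 = (13400 + 5070)/2 = 9235 km.
At r₁ the circular-orbit speed is v₁ = √(μ/r₁) = 0.48928 km/s.
On the transfer ellipse at r₁, vis-viva gives v_a = √[μ(2/r₁ − 1/a_t)] = 0.36253 km/s.
First burn Δv₁ = |v_a − v₁| = 0.12675 km/s.
At r₂, v₂ = √(μ/r₂) = 0.79543 km/s.
Transfer-orbit speed at r₂: v_p = √[μ(2/r₂ − 1/a_t)] = 0.95816 km/s.
Second burn Δv₂ = |v₂ − v_p| = 0.16273 km/s.
Total Δv = Δv₁ + Δv₂ = 0.2895 km/s.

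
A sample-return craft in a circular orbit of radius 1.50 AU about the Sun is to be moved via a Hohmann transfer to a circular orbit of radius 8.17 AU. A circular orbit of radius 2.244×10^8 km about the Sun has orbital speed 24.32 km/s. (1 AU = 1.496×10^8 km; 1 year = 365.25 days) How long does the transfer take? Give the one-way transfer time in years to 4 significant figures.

t = 5.316 years

From the circular-orbit relation v² = μ/r at r = 2.244×10^8 km: μ = v²r = (24.32)² × 2.244×10^8 = 1.32724×10^11 km³/s².
In km: r₁ = 1.50 × 1.496×10^8 = 2.244×10^8 km; r₂ = 8.17 × 1.496×10^8 = 1.222232×10^9 km.
Transfer-ellipse semi-major axis a_t = (r₁ + r₂)/2 = (2.244×10^8 + 1.222232×10^9)/2 = 7.23316×10^8 km.
By Kepler's third law the transfer-orbit period is T = 2π√(a_t³/μ), so t = T/2 = 1.6775×10^8 s.
Converting: 1.6775×10^8 s ÷ 3.15576×10^7 s/year (365.25 × 86400) = 5.316 years.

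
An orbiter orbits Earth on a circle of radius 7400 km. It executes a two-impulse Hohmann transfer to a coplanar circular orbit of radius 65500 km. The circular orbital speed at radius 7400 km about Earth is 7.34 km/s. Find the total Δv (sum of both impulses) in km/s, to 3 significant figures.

Δv = 3.85 km/s

From the circular-orbit relation v² = μ/r at r = 7400 km: μ = v²r = (7.34)² × 7400 = 3.98679×10^5 km³/s².
Semi-major axis of the transfer orbit: a_t = (7400 + 65500)/2 = 36450 km.
At r₁ the circular-orbit speed is v₁ = √(μ/r₁) = 7.340 km/s.
On the transfer ellipse at r₁, vis-viva gives v_p = √[μ(2/r₁ − 1/a_t)] = 9.839 km/s.
First burn Δv₁ = |v_p − v₁| = 2.499 km/s.
Circular speed at r₂: v₂ = √(μ/r₂) = 2.467126 km/s.
Transfer-orbit speed at r₂: v_a = √[μ(2/r₂ − 1/a_t)] = 1.111625 km/s.
Second burn Δv₂ = |v₂ − v_a| = 1.356 km/s.
Δv = Δv₁ + Δv₂ = 2.499 + 1.356 = 3.855 km/s.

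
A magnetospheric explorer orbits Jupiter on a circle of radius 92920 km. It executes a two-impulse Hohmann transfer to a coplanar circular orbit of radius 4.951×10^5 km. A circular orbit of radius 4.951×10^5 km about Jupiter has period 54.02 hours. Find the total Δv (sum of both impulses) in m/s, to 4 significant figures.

From Kepler's third law T² = 4π²r³/μ at r = 4.951×10^5 km, T = 54.02 hours = 54.02 × 3600 s = 1.94472×10^5 s: μ = 4π²r³/T² = 1.26685×10^8 km³/s².
Semi-major axis of the transfer orbit: a_t = (92920 + 4.951×10^5)/2 = 2.9401×10^5 km.
Circular speed at r₁: v₁ = √(μ/r₁) = √(1.26685×10^8/92920) = 36.924 km/s.
Transfer-orbit speed at r₁ (vis-viva): v_p = √[μ(2/r₁ − 1/a_t)] = 47.915 km/s.
First burn Δv₁ = |v_p − v₁| = 10.99 km/s.
At r₂, v₂ = √(μ/r₂) = 15.996 km/s.
Transfer-orbit speed at r₂: v_a = √[μ(2/r₂ − 1/a_t)] = 8.9927 km/s.
Second burn Δv₂ = |v₂ − v_a| = 7.003 km/s.
Total Δv = Δv₁ + Δv₂ = 17.99 km/s.

Δv = 17990 m/s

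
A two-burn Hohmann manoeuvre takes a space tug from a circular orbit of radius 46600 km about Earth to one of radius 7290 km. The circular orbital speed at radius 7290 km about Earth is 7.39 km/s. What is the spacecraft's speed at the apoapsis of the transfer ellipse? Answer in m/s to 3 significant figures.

From the circular-orbit relation v² = μ/r at r = 7290 km: μ = v²r = (7.39)² × 7290 = 3.98122×10^5 km³/s².
Semi-major axis of the transfer orbit: a_t = (46600 + 7290)/2 = 26945 km.
At apoapsis, r = 46600 km.
Vis-viva: v = √[μ(2/r − 1/a_t)] = √[3.98122×10^5 × (2/46600 − 1/26945)] = 1.520 km/s.

v = 1520 m/s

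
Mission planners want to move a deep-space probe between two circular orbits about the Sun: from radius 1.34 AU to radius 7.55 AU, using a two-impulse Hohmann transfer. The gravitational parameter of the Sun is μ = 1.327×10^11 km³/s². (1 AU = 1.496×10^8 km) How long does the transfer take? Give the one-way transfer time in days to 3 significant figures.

In km: r₁ = 1.34 × 1.496×10^8 = 2.00464×10^8 km; r₂ = 7.55 × 1.496×10^8 = 1.12948×10^9 km.
Transfer-ellipse semi-major axis a_t = (r₁ + r₂)/2 = (2.00464×10^8 + 1.12948×10^9)/2 = 6.64972×10^8 km.
By Kepler's third law the transfer-orbit period is T = 2π√(a_t³/μ), so t = T/2 = 1.479×10^8 s.
Converting: 1.479×10^8 s ÷ 86400 s/day = 1710 days.

t = 1710 days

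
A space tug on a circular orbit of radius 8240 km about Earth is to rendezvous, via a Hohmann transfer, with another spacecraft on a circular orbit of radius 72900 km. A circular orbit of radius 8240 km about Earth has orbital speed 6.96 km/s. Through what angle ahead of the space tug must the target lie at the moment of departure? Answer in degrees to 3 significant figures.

From the circular-orbit relation v² = μ/r at r = 8240 km: μ = v²r = (6.96)² × 8240 = 3.99159×10^5 km³/s².
Transfer-ellipse semi-major axis a_t = (r₁ + r₂)/2 = (8240 + 72900)/2 = 40570 km.
The half-period of the transfer ellipse is t = π√(a_t³/μ) = 40634 s.
The target's mean motion on its circular orbit is ω₂ = √(μ/r₂³) = 3.2098×10^-5 rad/s.
Angle swept by the target during transfer: ω₂·t = 1.3043 rad = 74.73°.
The space tug traverses 180° on the transfer ellipse, so the target must lead by 180° − 74.73° = 105°.

φ = 105°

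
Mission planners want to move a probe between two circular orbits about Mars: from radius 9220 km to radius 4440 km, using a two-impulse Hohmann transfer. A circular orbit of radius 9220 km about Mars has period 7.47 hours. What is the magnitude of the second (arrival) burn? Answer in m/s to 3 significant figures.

Δv₂ = 502 m/s

From Kepler's third law T² = 4π²r³/μ at r = 9220 km, T = 7.47 hours = 7.47 × 3600 s = 26892 s: μ = 4π²r³/T² = 42786.5 km³/s².
Semi-major axis of the transfer orbit: a_t = (9220 + 4440)/2 = 6830 km.
On the circular orbit at r = 4440 km, v_c = √(μ/r) = 3.1043 km/s.
Transfer-orbit speed at the same r (vis-viva, a = a_t): v_t = √[μ(2/r − 1/a_t)] = 3.6068 km/s.
Δv₂ = |v_t − v_c| = |3.6068 − 3.1043| = 0.5025 km/s.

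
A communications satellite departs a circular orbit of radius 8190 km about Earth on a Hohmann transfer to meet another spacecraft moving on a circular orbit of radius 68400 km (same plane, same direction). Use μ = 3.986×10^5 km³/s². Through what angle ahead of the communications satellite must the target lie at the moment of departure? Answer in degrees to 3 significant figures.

φ = 105°

The Hohmann ellipse has a_t = (r₁ + r₂)/2 = 38295 km.
Transfer time t = π√(a_t³/μ) = 37290 s.
The target's mean motion on its circular orbit is ω₂ = √(μ/r₂³) = 3.5293×10^-5 rad/s.
Angle swept by the target during transfer: ω₂·t = 1.3161 rad = 75.41°.
The communications satellite traverses 180° on the transfer ellipse, so the target must lead by 180° − 75.41° = 105°.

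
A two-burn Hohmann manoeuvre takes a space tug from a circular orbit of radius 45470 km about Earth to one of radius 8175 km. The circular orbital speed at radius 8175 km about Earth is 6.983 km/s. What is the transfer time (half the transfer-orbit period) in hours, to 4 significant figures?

From the circular-orbit relation v² = μ/r at r = 8175 km: μ = v²r = (6.983)² × 8175 = 3.98632×10^5 km³/s².
The Hohmann ellipse has a_t = (r₁ + r₂)/2 = 26822.5 km.
By Kepler's third law the transfer-orbit period is T = 2π√(a_t³/μ), so t = T/2 = 21860 s.
Converting: 21860 s ÷ 3600 s/hour = 6.072 hours.

t = 6.072 hours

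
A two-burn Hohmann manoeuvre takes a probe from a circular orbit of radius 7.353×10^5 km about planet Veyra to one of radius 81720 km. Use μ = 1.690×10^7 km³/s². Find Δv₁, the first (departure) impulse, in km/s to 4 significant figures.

Δv₁ = 2.650 km/s

Transfer-ellipse semi-major axis a_t = (r₁ + r₂)/2 = (7.353×10^5 + 81720)/2 = 4.0851×10^5 km.
On the circular orbit at r = 7.353×10^5 km, v_c = √(μ/r) = 4.794 km/s.
Vis-viva on the transfer ellipse at r = 7.353×10^5 km gives v_t = √[μ(2/r − 1/a_t)] = 2.144 km/s.
Δv₁ = |v_t − v_c| = |2.144 − 4.794| = 2.650 km/s.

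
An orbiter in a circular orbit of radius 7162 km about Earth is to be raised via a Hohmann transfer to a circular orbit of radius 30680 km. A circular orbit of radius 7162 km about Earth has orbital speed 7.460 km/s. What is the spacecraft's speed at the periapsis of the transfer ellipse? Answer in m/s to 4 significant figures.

From the circular-orbit relation v² = μ/r at r = 7162 km: μ = v²r = (7.460)² × 7162 = 3.98577×10^5 km³/s².
Semi-major axis of the transfer orbit: a_t = (7162 + 30680)/2 = 18921 km.
The periapsis of the transfer ellipse is at r = 7162 km.
Vis-viva: v = √[μ(2/r − 1/a_t)] = √[3.98577×10^5 × (2/7162 − 1/18921)] = 9.499 km/s.

v = 9499 m/s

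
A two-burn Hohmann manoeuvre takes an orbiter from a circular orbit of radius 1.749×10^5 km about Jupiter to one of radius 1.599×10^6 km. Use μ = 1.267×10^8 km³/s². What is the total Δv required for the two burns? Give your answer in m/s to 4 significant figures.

Δv = 14170 m/s

Semi-major axis of the transfer orbit: a_t = (1.749×10^5 + 1.599×10^6)/2 = 8.8695×10^5 km.
At r₁ the circular-orbit speed is v₁ = √(μ/r₁) = 26.915 km/s.
Transfer-orbit speed at r₁ (vis-viva equation): v_p = √[μ(2/r₁ − 1/a_t)] = 36.138 km/s.
First burn Δv₁ = |v_p − v₁| = 9.223 km/s.
Circular speed at r₂: v₂ = √(μ/r₂) = 8.902 km/s.
Transfer-orbit speed at r₂: v_a = √[μ(2/r₂ − 1/a_t)] = 3.953 km/s.
Second burn Δv₂ = |v₂ − v_a| = 4.949 km/s.
Total Δv = Δv₁ + Δv₂ = 14.17 km/s.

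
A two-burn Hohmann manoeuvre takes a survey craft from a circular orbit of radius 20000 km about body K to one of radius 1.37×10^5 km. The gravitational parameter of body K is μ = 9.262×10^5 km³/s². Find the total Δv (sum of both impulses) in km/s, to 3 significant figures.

The Hohmann ellipse has a_t = (r₁ + r₂)/2 = 78500 km.
At r₁ the circular-orbit speed is v₁ = √(μ/r₁) = 6.805 km/s.
On the transfer ellipse at r₁, v² = μ(2/r − 1/a) gives v_p = √[μ(2/r₁ − 1/a_t)] = 8.990 km/s.
First burn Δv₁ = |v_p − v₁| = 2.185 km/s.
Circular speed at r₂: v₂ = √(μ/r₂) = 2.600 km/s.
Transfer-orbit speed at r₂: v_a = √[μ(2/r₂ − 1/a_t)] = 1.312 km/s.
Second burn Δv₂ = |v₂ − v_a| = 1.288 km/s.
Δv = Δv₁ + Δv₂ = 2.185 + 1.288 = 3.473 km/s.

Δv = 3.47 km/s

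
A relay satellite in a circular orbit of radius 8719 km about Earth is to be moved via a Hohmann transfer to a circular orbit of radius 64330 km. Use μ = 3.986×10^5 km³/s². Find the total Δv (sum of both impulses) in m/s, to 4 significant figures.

Δv = 3485 m/s

Semi-major axis of the transfer orbit: a_t = (8719 + 64330)/2 = 36524.5 km.
At r₁ the circular-orbit speed is v₁ = √(μ/r₁) = 6.761 km/s.
On the transfer ellipse at r₁, v² = μ(2/r − 1/a) gives v_p = √[μ(2/r₁ − 1/a_t)] = 8.973 km/s.
First burn Δv₁ = |v_p − v₁| = 2.212 km/s.
At r₂, v₂ = √(μ/r₂) = 2.489 km/s.
Transfer-orbit speed at r₂: v_a = √[μ(2/r₂ − 1/a_t)] = 1.216 km/s.
Second burn Δv₂ = |v₂ − v_a| = 1.273 km/s.
Δv = Δv₁ + Δv₂ = 2.212 + 1.273 = 3.485 km/s.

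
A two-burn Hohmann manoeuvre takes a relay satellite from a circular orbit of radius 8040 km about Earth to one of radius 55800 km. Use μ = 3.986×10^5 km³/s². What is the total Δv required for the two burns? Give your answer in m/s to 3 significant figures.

Δv = 3600 m/s

Semi-major axis of the transfer orbit: a_t = (8040 + 55800)/2 = 31920 km.
Circular speed at r₁: v₁ = √(μ/r₁) = √(3.986×10^5/8040) = 7.0411 km/s.
Transfer-orbit speed at r₁ (v² = μ(2/r − 1/a)): v_p = √[μ(2/r₁ − 1/a_t)] = 9.3095 km/s.
First burn Δv₁ = |v_p − v₁| = 2.2684 km/s.
Circular speed at r₂: v₂ = √(μ/r₂) = 2.6727 km/s.
Transfer-orbit speed at r₂: v_a = √[μ(2/r₂ − 1/a_t)] = 1.3414 km/s.
Second burn Δv₂ = |v₂ − v_a| = 1.3313 km/s.
Total Δv = Δv₁ + Δv₂ = 3.600 km/s.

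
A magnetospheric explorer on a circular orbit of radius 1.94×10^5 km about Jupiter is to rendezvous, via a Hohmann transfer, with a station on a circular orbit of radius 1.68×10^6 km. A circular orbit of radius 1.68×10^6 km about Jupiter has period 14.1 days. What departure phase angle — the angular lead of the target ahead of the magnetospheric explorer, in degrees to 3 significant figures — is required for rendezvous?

φ = 105°

From Kepler's third law T² = 4π²r³/μ at r = 1.68×10^6 km, T = 14.1 days = 14.1 × 86400 s = 1.21824×10^6 s: μ = 4π²r³/T² = 1.26131×10^8 km³/s².
The Hohmann ellipse has a_t = (r₁ + r₂)/2 = 9.370×10^5 km.
The half-period of the transfer ellipse is t = π√(a_t³/μ) = 2.537×10^5 s.
The target's mean motion on its circular orbit is ω₂ = √(μ/r₂³) = 5.158×10^-6 rad/s.
Angle swept by the target during transfer: ω₂·t = 1.3086 rad = 74.98°.
Arrival is 180° from departure on the ellipse, so φ = 180° − 74.98° = 105°.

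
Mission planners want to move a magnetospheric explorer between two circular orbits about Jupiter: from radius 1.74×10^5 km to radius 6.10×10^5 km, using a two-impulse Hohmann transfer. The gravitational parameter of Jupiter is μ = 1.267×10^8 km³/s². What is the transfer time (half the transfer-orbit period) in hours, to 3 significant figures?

t = 19.0 hours

Transfer-ellipse semi-major axis a_t = (r₁ + r₂)/2 = (1.740×10^5 + 6.100×10^5)/2 = 3.920×10^5 km.
Half the transfer-orbit period gives t = π√(a_t³/μ) = 68500 s.
Converting: 68500 s ÷ 3600 s/hour = 19.0 hours.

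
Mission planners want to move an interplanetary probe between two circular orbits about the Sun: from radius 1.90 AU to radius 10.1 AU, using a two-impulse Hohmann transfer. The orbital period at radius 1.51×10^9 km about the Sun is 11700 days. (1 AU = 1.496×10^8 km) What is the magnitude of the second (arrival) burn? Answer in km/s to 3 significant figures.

From Kepler's third law T² = 4π²r³/μ at r = 1.51×10^9 km, T = 11700 days = 11700 × 86400 s = 1.01088×10^9 s: μ = 4π²r³/T² = 1.33012×10^11 km³/s².
In km: r₁ = 1.90 × 1.496×10^8 = 2.8424×10^8 km; r₂ = 10.1 × 1.496×10^8 = 1.51096×10^9 km.
Semi-major axis of the transfer orbit: a_t = (2.8424×10^8 + 1.51096×10^9)/2 = 8.976×10^8 km.
Circular speed at r = 1.51096×10^9 km: v_c = √(μ/r) = 9.383 km/s.
Transfer-orbit speed at the same r (vis-viva, a = a_t): v_t = √[μ(2/r − 1/a_t)] = 5.280 km/s.
Δv₂ = |v_t − v_c| = |5.280 − 9.383| = 4.103 km/s.

Δv₂ = 4.10 km/s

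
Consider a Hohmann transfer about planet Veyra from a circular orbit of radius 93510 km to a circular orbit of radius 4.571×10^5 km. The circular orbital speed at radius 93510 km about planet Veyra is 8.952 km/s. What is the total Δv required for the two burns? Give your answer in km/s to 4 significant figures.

Δv = 4.272 km/s

From the circular-orbit relation v² = μ/r at r = 93510 km: μ = v²r = (8.952)² × 93510 = 7.49373×10^6 km³/s².
Transfer-ellipse semi-major axis a_t = (r₁ + r₂)/2 = (93510 + 4.571×10^5)/2 = 2.75305×10^5 km.
At r₁ the circular-orbit speed is v₁ = √(μ/r₁) = 8.9520 km/s.
Transfer-orbit speed at r₁ (vis-viva equation): v_p = √[μ(2/r₁ − 1/a_t)] = 11.535 km/s.
First burn Δv₁ = |v_p − v₁| = 2.583 km/s.
Circular speed at r₂: v₂ = √(μ/r₂) = 4.049 km/s.
Transfer-orbit speed at r₂: v_a = √[μ(2/r₂ − 1/a_t)] = 2.360 km/s.
Second burn Δv₂ = |v₂ − v_a| = 1.689 km/s.
Δv = Δv₁ + Δv₂ = 2.583 + 1.689 = 4.272 km/s.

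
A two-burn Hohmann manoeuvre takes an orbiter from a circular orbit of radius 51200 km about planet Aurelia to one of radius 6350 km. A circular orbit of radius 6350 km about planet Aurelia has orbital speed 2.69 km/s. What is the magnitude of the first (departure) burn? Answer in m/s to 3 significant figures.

From the circular-orbit relation v² = μ/r at r = 6350 km: μ = v²r = (2.69)² × 6350 = 45949.2 km³/s².
Transfer-ellipse semi-major axis a_t = (r₁ + r₂)/2 = (51200 + 6350)/2 = 28775 km.
On the circular orbit at r = 51200 km, v_c = √(μ/r) = 0.9473 km/s.
Transfer-orbit speed at the same r (vis-viva, a = a_t): v_t = √[μ(2/r − 1/a_t)] = 0.4450 km/s.
Δv₁ = |v_t − v_c| = |0.4450 − 0.9473| = 0.5023 km/s.

Δv₁ = 502 m/s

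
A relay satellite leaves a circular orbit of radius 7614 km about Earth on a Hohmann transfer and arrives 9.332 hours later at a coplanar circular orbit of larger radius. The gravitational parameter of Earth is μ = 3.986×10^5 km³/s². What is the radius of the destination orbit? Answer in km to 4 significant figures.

Transfer time t = 9.332 hours = 33595.2 s, and t = π√(a_t³/μ).
So a_t = (μ t²/π²)^(1/3) = (3.986×10^5 × (33595.2)² / π²)^(1/3) = 35722 km.
Since a_t = (r₁ + r₂)/2, r₂ = 2a_t − r₁ = 2×35722 − 7614 = 63830 km.

r₂ = 63830 km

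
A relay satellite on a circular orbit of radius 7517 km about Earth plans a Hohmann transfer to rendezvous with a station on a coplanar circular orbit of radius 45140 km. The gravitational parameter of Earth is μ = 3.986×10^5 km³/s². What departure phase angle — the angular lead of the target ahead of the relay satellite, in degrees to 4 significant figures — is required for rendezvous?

φ = 99.82°

The Hohmann ellipse has a_t = (r₁ + r₂)/2 = 26328.5 km.
The half-period of the transfer ellipse is t = π√(a_t³/μ) = 21258 s.
Target angular speed ω₂ = √(μ/r₂³) = 6.5830×10^-5 rad/s.
Angle swept by the target during transfer: ω₂·t = 1.3994 rad = 80.18°.
The relay satellite traverses 180° on the transfer ellipse, so the target must lead by 180° − 80.18° = 99.82°.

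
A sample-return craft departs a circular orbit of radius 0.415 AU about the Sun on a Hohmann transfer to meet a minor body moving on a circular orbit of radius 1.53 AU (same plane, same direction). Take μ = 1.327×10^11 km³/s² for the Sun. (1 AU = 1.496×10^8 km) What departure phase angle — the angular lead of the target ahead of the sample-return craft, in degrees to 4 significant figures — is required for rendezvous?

In km: r₁ = 0.415 × 1.496×10^8 = 6.2084×10^7 km; r₂ = 1.53 × 1.496×10^8 = 2.28888×10^8 km.
Semi-major axis of the transfer orbit: a_t = (6.2084×10^7 + 2.28888×10^8)/2 = 1.45486×10^8 km.
The half-period of the transfer ellipse is t = π√(a_t³/μ) = 1.513374×10^7 s.
Target angular speed ω₂ = √(μ/r₂³) = 1.051964×10^-7 rad/s.
Angle swept by the target during transfer: ω₂·t = 1.59201 rad = 91.22°.
The sample-return craft traverses 180° on the transfer ellipse, so the target must lead by 180° − 91.22° = 88.78°.

φ = 88.78°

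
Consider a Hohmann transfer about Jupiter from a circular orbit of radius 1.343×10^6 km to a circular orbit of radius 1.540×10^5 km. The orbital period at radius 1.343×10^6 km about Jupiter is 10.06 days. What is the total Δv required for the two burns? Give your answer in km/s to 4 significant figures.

From Kepler's third law T² = 4π²r³/μ at r = 1.343×10^6 km, T = 10.06 days = 10.06 × 86400 s = 8.69184×10^5 s: μ = 4π²r³/T² = 1.26580×10^8 km³/s².
The Hohmann ellipse has a_t = (r₁ + r₂)/2 = 7.485×10^5 km.
Circular speed at r₁: v₁ = √(μ/r₁) = √(1.26580×10^8/1.343×10^6) = 9.7083 km/s.
Transfer-orbit speed at r₁ (v² = μ(2/r − 1/a)): v_a = √[μ(2/r₁ − 1/a_t)] = 4.4036 km/s.
First burn Δv₁ = |v_a − v₁| = 5.305 km/s.
At r₂, v₂ = √(μ/r₂) = 28.670 km/s.
Transfer-orbit speed at r₂: v_p = √[μ(2/r₂ − 1/a_t)] = 38.403 km/s.
Second burn Δv₂ = |v₂ − v_p| = 9.733 km/s.
Δv = Δv₁ + Δv₂ = 5.305 + 9.733 = 15.04 km/s.

Δv = 15.04 km/s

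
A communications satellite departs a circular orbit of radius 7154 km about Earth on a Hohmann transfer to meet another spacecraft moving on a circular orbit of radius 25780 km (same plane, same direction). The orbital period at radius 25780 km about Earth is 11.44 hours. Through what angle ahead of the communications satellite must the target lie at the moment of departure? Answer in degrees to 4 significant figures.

From Kepler's third law T² = 4π²r³/μ at r = 25780 km, T = 11.44 hours = 11.44 × 3600 s = 41184 s: μ = 4π²r³/T² = 3.98797×10^5 km³/s².
The Hohmann ellipse has a_t = (r₁ + r₂)/2 = 16467 km.
The half-period of the transfer ellipse is t = π√(a_t³/μ) = 10510 s.
Target angular speed ω₂ = √(μ/r₂³) = 1.526×10^-4 rad/s.
Angle swept by the target during transfer: ω₂·t = 1.6038 rad = 91.89°.
Arrival is 180° from departure on the ellipse, so φ = 180° − 91.89° = 88.11°.

φ = 88.11°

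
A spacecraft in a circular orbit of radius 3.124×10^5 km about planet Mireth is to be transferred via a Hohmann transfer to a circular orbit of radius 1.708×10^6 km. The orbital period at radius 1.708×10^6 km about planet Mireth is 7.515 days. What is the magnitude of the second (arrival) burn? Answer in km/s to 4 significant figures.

Δv₂ = 7.337 km/s

From Kepler's third law T² = 4π²r³/μ at r = 1.708×10^6 km, T = 7.515 days = 7.515 × 86400 s = 6.49296×10^5 s: μ = 4π²r³/T² = 4.66593×10^8 km³/s².
Semi-major axis of the transfer orbit: a_t = (3.124×10^5 + 1.708×10^6)/2 = 1.0102×10^6 km.
On the circular orbit at r = 1.708×10^6 km, v_c = √(μ/r) = 16.528 km/s.
Transfer-orbit speed at the same r (vis-viva, a = a_t): v_t = √[μ(2/r − 1/a_t)] = 9.1913 km/s.
Δv₂ = |v_t − v_c| = |9.1913 − 16.528| = 7.337 km/s.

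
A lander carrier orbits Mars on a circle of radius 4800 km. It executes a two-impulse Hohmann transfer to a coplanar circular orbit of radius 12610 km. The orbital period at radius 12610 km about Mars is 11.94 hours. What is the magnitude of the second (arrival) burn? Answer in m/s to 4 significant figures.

From Kepler's third law T² = 4π²r³/μ at r = 12610 km, T = 11.94 hours = 11.94 × 3600 s = 42984 s: μ = 4π²r³/T² = 42844.1 km³/s².
The Hohmann ellipse has a_t = (r₁ + r₂)/2 = 8705 km.
On the circular orbit at r = 12610 km, v_c = √(μ/r) = 1.8433 km/s.
Vis-viva on the transfer ellipse at r = 12610 km gives v_t = √[μ(2/r − 1/a_t)] = 1.3688 km/s.
Δv₂ = |v_t − v_c| = |1.3688 − 1.8433| = 0.4745 km/s.

Δv₂ = 474.5 m/s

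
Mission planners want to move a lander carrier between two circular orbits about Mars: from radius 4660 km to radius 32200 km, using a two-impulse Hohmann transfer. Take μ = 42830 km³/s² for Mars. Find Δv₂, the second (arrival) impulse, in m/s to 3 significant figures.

Δv₂ = 573 m/s

Transfer-ellipse semi-major axis a_t = (r₁ + r₂)/2 = (4660 + 32200)/2 = 18430 km.
Circular speed at r = 32200 km: v_c = √(μ/r) = 1.1533 km/s.
Vis-viva on the transfer ellipse at r = 32200 km gives v_t = √[μ(2/r − 1/a_t)] = 0.57993 km/s.
Δv₂ = |v_t − v_c| = |0.57993 − 1.1533| = 0.5734 km/s.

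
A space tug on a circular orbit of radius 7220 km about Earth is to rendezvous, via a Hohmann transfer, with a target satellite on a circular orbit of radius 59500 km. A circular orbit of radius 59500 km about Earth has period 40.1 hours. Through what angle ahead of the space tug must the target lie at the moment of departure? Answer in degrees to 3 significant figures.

From Kepler's third law T² = 4π²r³/μ at r = 59500 km, T = 40.1 hours = 40.1 × 3600 s = 1.4436×10^5 s: μ = 4π²r³/T² = 3.99040×10^5 km³/s².
Semi-major axis of the transfer orbit: a_t = (7220 + 59500)/2 = 33360 km.
The half-period of the transfer ellipse is t = π√(a_t³/μ) = 30300 s.
Target angular speed ω₂ = √(μ/r₂³) = 4.352×10^-5 rad/s.
Angle swept by the target during transfer: ω₂·t = 1.319 rad = 75.57°.
The space tug traverses 180° on the transfer ellipse, so the target must lead by 180° − 75.57° = 104°.

φ = 104°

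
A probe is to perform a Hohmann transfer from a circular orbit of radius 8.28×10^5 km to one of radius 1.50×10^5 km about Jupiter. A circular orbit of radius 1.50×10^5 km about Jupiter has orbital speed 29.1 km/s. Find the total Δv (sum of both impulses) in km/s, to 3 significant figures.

Δv = 14.3 km/s

From the circular-orbit relation v² = μ/r at r = 1.50×10^5 km: μ = v²r = (29.1)² × 1.50×10^5 = 1.27022×10^8 km³/s².
Semi-major axis of the transfer orbit: a_t = (8.280×10^5 + 1.500×10^5)/2 = 4.890×10^5 km.
Circular speed at r₁: v₁ = √(μ/r₁) = √(1.27022×10^8/8.280×10^5) = 12.386 km/s.
On the transfer ellipse at r₁, v² = μ(2/r − 1/a) gives v_a = √[μ(2/r₁ − 1/a_t)] = 6.8599 km/s.
First burn Δv₁ = |v_a − v₁| = 5.526 km/s.
Circular speed at r₂: v₂ = √(μ/r₂) = 29.100 km/s.
Transfer-orbit speed at r₂: v_p = √[μ(2/r₂ − 1/a_t)] = 37.866 km/s.
Second burn Δv₂ = |v₂ − v_p| = 8.766 km/s.
Total Δv = Δv₁ + Δv₂ = 14.29 km/s.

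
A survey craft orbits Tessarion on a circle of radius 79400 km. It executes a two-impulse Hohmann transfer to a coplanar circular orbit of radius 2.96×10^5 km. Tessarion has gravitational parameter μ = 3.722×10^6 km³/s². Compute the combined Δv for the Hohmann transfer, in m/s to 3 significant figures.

Semi-major axis of the transfer orbit: a_t = (79400 + 2.960×10^5)/2 = 1.877×10^5 km.
Circular speed at r₁: v₁ = √(μ/r₁) = √(3.722×10^6/79400) = 6.847 km/s.
Transfer-orbit speed at r₁ (v² = μ(2/r − 1/a)): v_p = √[μ(2/r₁ − 1/a_t)] = 8.598 km/s.
First burn Δv₁ = |v_p − v₁| = 1.751 km/s.
Circular speed at r₂: v₂ = √(μ/r₂) = 3.546 km/s.
Transfer-orbit speed at r₂: v_a = √[μ(2/r₂ − 1/a_t)] = 2.306 km/s.
Second burn Δv₂ = |v₂ − v_a| = 1.240 km/s.
Δv = Δv₁ + Δv₂ = 1.751 + 1.240 = 2.991 km/s.

Δv = 2990 m/s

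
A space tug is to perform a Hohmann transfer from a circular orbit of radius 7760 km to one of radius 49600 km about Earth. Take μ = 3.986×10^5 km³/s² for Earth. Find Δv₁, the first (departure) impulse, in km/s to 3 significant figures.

Semi-major axis of the transfer orbit: a_t = (7760 + 49600)/2 = 28680 km.
Circular speed at r = 7760 km: v_c = √(μ/r) = 7.167 km/s.
Transfer-orbit speed at the same r (vis-viva, a = a_t): v_t = √[μ(2/r − 1/a_t)] = 9.425 km/s.
Δv₁ = |v_t − v_c| = |9.425 − 7.167| = 2.258 km/s.

Δv₁ = 2.26 km/s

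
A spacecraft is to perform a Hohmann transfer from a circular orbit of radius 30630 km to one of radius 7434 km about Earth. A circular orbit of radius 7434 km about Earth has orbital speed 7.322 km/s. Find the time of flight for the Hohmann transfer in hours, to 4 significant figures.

t = 3.629 hours

From the circular-orbit relation v² = μ/r at r = 7434 km: μ = v²r = (7.322)² × 7434 = 3.98549×10^5 km³/s².
The Hohmann ellipse has a_t = (r₁ + r₂)/2 = 19032 km.
Half the transfer-orbit period gives t = π√(a_t³/μ) = 13066 s.
Converting: 13066 s ÷ 3600 s/hour = 3.629 hours.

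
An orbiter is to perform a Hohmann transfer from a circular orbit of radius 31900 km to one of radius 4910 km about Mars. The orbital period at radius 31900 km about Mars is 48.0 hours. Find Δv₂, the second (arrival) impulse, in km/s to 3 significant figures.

Δv₂ = 0.936 km/s

From Kepler's third law T² = 4π²r³/μ at r = 31900 km, T = 48.0 hours = 48.0 × 3600 s = 1.728×10^5 s: μ = 4π²r³/T² = 42918.5 km³/s².
Transfer-ellipse semi-major axis a_t = (r₁ + r₂)/2 = (31900 + 4910)/2 = 18405 km.
On the circular orbit at r = 4910 km, v_c = √(μ/r) = 2.9565 km/s.
Vis-viva on the transfer ellipse at r = 4910 km gives v_t = √[μ(2/r − 1/a_t)] = 3.8923 km/s.
Δv₂ = |v_t − v_c| = |3.8923 − 2.9565| = 0.9358 km/s.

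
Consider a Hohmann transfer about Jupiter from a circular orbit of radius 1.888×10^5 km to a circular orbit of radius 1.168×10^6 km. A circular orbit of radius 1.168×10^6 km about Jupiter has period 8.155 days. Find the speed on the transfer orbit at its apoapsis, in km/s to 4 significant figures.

v = 5.495 km/s

From Kepler's third law T² = 4π²r³/μ at r = 1.168×10^6 km, T = 8.155 days = 8.155 × 86400 s = 7.04592×10^5 s: μ = 4π²r³/T² = 1.26711×10^8 km³/s².
The Hohmann ellipse has a_t = (r₁ + r₂)/2 = 6.784×10^5 km.
At apoapsis, r = 1.168×10^6 km.
From the vis-viva equation, v = √[μ(2/r − 1/a_t)] = 5.495 km/s.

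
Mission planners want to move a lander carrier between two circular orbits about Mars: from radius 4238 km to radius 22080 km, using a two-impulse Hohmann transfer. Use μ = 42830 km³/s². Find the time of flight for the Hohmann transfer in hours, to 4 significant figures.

Transfer-ellipse semi-major axis a_t = (r₁ + r₂)/2 = (4238 + 22080)/2 = 13159 km.
By Kepler's third law the transfer-orbit period is T = 2π√(a_t³/μ), so t = T/2 = 22914 s.
Converting: 22914 s ÷ 3600 s/hour = 6.365 hours.

t = 6.365 hours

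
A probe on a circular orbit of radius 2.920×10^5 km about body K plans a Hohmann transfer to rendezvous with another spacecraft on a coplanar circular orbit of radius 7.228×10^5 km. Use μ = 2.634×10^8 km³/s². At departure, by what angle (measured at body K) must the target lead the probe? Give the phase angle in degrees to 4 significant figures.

The Hohmann ellipse has a_t = (r₁ + r₂)/2 = 5.074×10^5 km.
The half-period of the transfer ellipse is t = π√(a_t³/μ) = 69963 s.
Target angular speed ω₂ = √(μ/r₂³) = 2.6411×10^-5 rad/s.
Angle swept by the target during transfer: ω₂·t = 1.8478 rad = 105.87°.
Arrival is 180° from departure on the ellipse, so φ = 180° − 105.87° = 74.13°.

φ = 74.13°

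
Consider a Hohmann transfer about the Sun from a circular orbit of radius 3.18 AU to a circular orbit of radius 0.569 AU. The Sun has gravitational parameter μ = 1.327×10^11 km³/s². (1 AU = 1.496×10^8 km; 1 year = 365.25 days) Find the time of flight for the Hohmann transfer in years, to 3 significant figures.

t = 1.28 years

In km: r₁ = 3.18 × 1.496×10^8 = 4.75728×10^8 km; r₂ = 0.569 × 1.496×10^8 = 8.51224×10^7 km.
The Hohmann ellipse has a_t = (r₁ + r₂)/2 = 2.804252×10^8 km.
By Kepler's third law the transfer-orbit period is T = 2π√(a_t³/μ), so t = T/2 = 4.050×10^7 s.
Converting: 4.050×10^7 s ÷ 3.15576×10^7 s/year (365.25 × 86400) = 1.28 years.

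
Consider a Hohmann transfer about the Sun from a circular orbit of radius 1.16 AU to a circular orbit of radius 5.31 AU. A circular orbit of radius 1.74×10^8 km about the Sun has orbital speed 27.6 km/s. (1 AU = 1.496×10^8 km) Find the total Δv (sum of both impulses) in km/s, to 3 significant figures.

Δv = 13.0 km/s

From the circular-orbit relation v² = μ/r at r = 1.74×10^8 km: μ = v²r = (27.6)² × 1.74×10^8 = 1.32546×10^11 km³/s².
In km: r₁ = 1.16 × 1.496×10^8 = 1.73536×10^8 km; r₂ = 5.31 × 1.496×10^8 = 7.94376×10^8 km.
The Hohmann ellipse has a_t = (r₁ + r₂)/2 = 4.83956×10^8 km.
Circular speed at r₁: v₁ = √(μ/r₁) = √(1.32546×10^11/1.73536×10^8) = 27.637 km/s.
Transfer-orbit speed at r₁ (vis-viva equation): v_p = √[μ(2/r₁ − 1/a_t)] = 35.408 km/s.
First burn Δv₁ = |v_p − v₁| = 7.771 km/s.
At r₂, v₂ = √(μ/r₂) = 12.917 km/s.
Transfer-orbit speed at r₂: v_a = √[μ(2/r₂ − 1/a_t)] = 7.7350 km/s.
Second burn Δv₂ = |v₂ − v_a| = 5.182 km/s.
Δv = Δv₁ + Δv₂ = 7.771 + 5.182 = 12.95 km/s.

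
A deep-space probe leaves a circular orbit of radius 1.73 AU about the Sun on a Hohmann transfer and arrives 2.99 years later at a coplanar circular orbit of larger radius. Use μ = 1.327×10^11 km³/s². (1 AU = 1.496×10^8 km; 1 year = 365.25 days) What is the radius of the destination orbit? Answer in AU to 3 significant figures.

In km: r₁ = 1.73 × 1.496×10^8 = 2.58808×10^8 km.
Transfer time t = 2.99 years × 365.25 × 86400 s = 9.4357224×10^7 s, and t = π√(a_t³/μ).
So a_t = (μ t²/π²)^(1/3) = (1.327×10^11 × (9.4357224×10^7)² / π²)^(1/3) = 4.9284×10^8 km.
Since a_t = (r₁ + r₂)/2, r₂ = 2a_t − r₁ = 2×4.9284×10^8 − 2.58808×10^8 = 7.26872×10^8 km.
In AU: r₂ = 7.26872×10^8 / 1.496×10^8 = 4.86 AU.

r₂ = 4.86 AU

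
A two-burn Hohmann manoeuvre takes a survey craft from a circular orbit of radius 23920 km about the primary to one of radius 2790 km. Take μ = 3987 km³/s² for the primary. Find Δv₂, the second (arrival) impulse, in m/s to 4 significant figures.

Δv₂ = 404.4 m/s

Transfer-ellipse semi-major axis a_t = (r₁ + r₂)/2 = (23920 + 2790)/2 = 13355 km.
On the circular orbit at r = 2790 km, v_c = √(μ/r) = 1.19542 km/s.
Vis-viva on the transfer ellipse at r = 2790 km gives v_t = √[μ(2/r − 1/a_t)] = 1.59985 km/s.
Δv₂ = |v_t − v_c| = |1.59985 − 1.19542| = 0.4044 km/s.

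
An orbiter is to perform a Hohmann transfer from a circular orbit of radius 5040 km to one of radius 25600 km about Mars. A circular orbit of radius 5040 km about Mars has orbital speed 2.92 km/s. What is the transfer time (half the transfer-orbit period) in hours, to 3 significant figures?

t = 7.98 hours

From the circular-orbit relation v² = μ/r at r = 5040 km: μ = v²r = (2.92)² × 5040 = 42973.1 km³/s².
Transfer-ellipse semi-major axis a_t = (r₁ + r₂)/2 = (5040 + 25600)/2 = 15320 km.
Transfer time t = π√(a_t³/μ) = π√((15320)³ / 42973.1) = 28740 s.
Converting: 28740 s ÷ 3600 s/hour = 7.98 hours.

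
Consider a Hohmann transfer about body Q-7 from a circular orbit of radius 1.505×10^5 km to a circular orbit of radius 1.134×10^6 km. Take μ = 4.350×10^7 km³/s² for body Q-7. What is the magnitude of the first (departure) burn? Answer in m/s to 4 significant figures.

Δv₁ = 5590 m/s

The Hohmann ellipse has a_t = (r₁ + r₂)/2 = 6.4225×10^5 km.
Circular speed at r = 1.505×10^5 km: v_c = √(μ/r) = 17.00 km/s.
Transfer-orbit speed at the same r (vis-viva, a = a_t): v_t = √[μ(2/r − 1/a_t)] = 22.59 km/s.
Δv₁ = |v_t − v_c| = |22.59 − 17.00| = 5.590 km/s.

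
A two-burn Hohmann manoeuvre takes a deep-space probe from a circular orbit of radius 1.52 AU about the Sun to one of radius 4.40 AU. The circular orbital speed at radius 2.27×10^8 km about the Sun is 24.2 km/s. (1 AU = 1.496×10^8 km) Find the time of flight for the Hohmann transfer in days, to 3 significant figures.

From the circular-orbit relation v² = μ/r at r = 2.27×10^8 km: μ = v²r = (24.2)² × 2.27×10^8 = 1.32940×10^11 km³/s².
In km: r₁ = 1.52 × 1.496×10^8 = 2.27392×10^8 km; r₂ = 4.40 × 1.496×10^8 = 6.5824×10^8 km.
The Hohmann ellipse has a_t = (r₁ + r₂)/2 = 4.42816×10^8 km.
Half the transfer-orbit period gives t = π√(a_t³/μ) = 8.029×10^7 s.
Converting: 8.029×10^7 s ÷ 86400 s/day = 929 days.

t = 929 days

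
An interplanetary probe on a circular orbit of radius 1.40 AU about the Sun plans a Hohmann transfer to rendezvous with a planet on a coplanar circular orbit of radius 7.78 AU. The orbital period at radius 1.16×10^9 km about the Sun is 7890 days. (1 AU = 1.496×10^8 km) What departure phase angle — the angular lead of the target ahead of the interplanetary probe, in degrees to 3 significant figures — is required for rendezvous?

φ = 98.4°

From Kepler's third law T² = 4π²r³/μ at r = 1.16×10^9 km, T = 7890 days = 7890 × 86400 s = 6.81696×10^8 s: μ = 4π²r³/T² = 1.32603×10^11 km³/s².
In km: r₁ = 1.40 × 1.496×10^8 = 2.0944×10^8 km; r₂ = 7.78 × 1.496×10^8 = 1.163888×10^9 km.
Semi-major axis of the transfer orbit: a_t = (2.0944×10^8 + 1.163888×10^9)/2 = 6.86664×10^8 km.
Transfer time t = π√(a_t³/μ) = 1.55235×10^8 s.
The target's mean motion on its circular orbit is ω₂ = √(μ/r₂³) = 9.17084×10^-9 rad/s.
Angle swept by the target during transfer: ω₂·t = 1.4236 rad = 81.57°.
The interplanetary probe traverses 180° on the transfer ellipse, so the target must lead by 180° − 81.57° = 98.4°.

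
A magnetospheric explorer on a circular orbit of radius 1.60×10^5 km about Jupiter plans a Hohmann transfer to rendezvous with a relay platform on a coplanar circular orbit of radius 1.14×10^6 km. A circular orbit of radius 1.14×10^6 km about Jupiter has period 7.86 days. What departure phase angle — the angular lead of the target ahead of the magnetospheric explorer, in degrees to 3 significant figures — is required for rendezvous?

φ = 103°

From Kepler's third law T² = 4π²r³/μ at r = 1.14×10^6 km, T = 7.86 days = 7.86 × 86400 s = 6.79104×10^5 s: μ = 4π²r³/T² = 1.26824×10^8 km³/s².
Transfer-ellipse semi-major axis a_t = (r₁ + r₂)/2 = (1.600×10^5 + 1.140×10^6)/2 = 6.500×10^5 km.
Transfer time t = π√(a_t³/μ) = 1.4619×10^5 s.
Target angular speed ω₂ = √(μ/r₂³) = 9.2522×10^-6 rad/s.
Angle swept by the target during transfer: ω₂·t = 1.35258 rad = 77.497°.
The magnetospheric explorer traverses 180° on the transfer ellipse, so the target must lead by 180° − 77.497° = 103°.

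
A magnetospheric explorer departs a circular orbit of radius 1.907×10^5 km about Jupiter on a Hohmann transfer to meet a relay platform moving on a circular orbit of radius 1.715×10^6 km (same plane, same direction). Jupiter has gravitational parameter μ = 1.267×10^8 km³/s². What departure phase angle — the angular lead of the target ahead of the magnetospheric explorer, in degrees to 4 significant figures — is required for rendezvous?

Transfer-ellipse semi-major axis a_t = (r₁ + r₂)/2 = (1.907×10^5 + 1.715×10^6)/2 = 9.5285×10^5 km.
Transfer time t = π√(a_t³/μ) = 2.596×10^5 s.
The target's mean motion on its circular orbit is ω₂ = √(μ/r₂³) = 5.012×10^-6 rad/s.
Angle swept by the target during transfer: ω₂·t = 1.301 rad = 74.54°.
Arrival is 180° from departure on the ellipse, so φ = 180° − 74.54° = 105.5°.

φ = 105.5°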